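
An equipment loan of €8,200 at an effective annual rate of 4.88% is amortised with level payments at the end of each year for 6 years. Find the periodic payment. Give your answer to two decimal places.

€1,609.35

PMT = 8200 / ( [1 − (1+0.0488)^(−6)] / 0.0488 ) = 8200 / 5.095229 = 1,609.3487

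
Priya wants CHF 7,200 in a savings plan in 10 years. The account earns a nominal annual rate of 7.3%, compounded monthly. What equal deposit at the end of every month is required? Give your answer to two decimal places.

CHF 40.92

Periodic rate i = 0.073/12 = 0.00608333; n = 10 × 12 = 120 periods.
FV-annuity factor = 175.972066; PMT = 7200 / 175.972066 = 40.9156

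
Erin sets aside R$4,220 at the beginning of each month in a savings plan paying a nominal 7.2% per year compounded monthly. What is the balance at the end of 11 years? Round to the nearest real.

R$850,896

Periodic rate i = 0.072/12 = 0.006; n = 11 × 12 = 132 periods.
FV = 4220 × [(1+0.006)^132 − 1] / 0.006 × (1+i) = 4220 × 201.634080 = 850,895.8163
Payments are at the start of each period, so multiply by (1+i).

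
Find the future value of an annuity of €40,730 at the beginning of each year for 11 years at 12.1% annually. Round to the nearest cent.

€948,209.27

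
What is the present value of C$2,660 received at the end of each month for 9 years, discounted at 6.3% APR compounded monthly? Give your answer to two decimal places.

i = 0.063/12 = 0.00525 per month; n = 9·12 = 108.
PV = PMT · [1 − (1+i)^(−n)] / i = 2660 · 82.273050 = 218,846.3136

C$218,846.31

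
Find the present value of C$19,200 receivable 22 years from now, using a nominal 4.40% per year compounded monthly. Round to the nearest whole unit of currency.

C$7,306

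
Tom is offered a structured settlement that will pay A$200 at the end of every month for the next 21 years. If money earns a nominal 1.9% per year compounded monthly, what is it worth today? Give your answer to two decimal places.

A$41,532.32

With 12 periods per year: i = 0.00158333, n = 252.
PV = PMT · [1 − (1+i)^(−n)] / i = 200 · 207.661604 = 41,532.3208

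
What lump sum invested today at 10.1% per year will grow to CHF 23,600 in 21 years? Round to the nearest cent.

PV = 23,600 / (1 + 0.101)^21 = 23,600 / 7.542819 = 3,128.8036

CHF 3,128.80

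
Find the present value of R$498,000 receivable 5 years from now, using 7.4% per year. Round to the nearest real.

R$348,504

PV = FV·(1+i)^(−n) = 498,000 × 0.699808 = 348,504.1355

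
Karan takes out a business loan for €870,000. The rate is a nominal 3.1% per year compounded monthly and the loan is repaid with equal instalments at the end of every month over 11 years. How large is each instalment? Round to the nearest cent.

€7,786.83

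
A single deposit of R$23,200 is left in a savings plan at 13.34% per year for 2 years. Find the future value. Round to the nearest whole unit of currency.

23,200 × (1+0.1334)^2 = 23,200 × 1.284596 = 29,802.6170

R$29,803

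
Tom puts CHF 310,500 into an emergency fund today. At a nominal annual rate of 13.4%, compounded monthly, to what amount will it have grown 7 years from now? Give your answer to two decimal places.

CHF 789,172.87

With 12 periods per year: i = 0.0111667, n = 84.
310,500 × (1+0.0111667)^84 = 310,500 × 2.541620 = 789,172.8715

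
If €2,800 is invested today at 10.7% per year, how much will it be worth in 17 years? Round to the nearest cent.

€15,764.04

FV = 2,800 × (1 + 0.107)^17 = 15,764.0421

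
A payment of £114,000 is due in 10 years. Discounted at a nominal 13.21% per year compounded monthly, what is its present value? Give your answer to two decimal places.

i = 0.1321/12 = 0.0110083 per month; n = 10·12 = 120.
PV = FV·(1+i)^(−n) = 114,000 × 0.268802 = 30,643.3762

£30,643.38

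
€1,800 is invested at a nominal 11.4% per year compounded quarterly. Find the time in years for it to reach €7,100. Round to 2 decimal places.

Periodic rate i = 0.114/4 = 0.0285.
n = ln(7100/1800) / ln(1+0.0285) = ln(3.94444) / 0.028101 = 48.8341 quarters
= 48.8341/4 years

12.21 years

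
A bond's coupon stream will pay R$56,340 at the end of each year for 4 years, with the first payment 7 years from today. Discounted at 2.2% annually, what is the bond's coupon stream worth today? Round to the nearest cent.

R$187,358.22

Value one period before first payment (t=6): 56340 × [1 − (1+0.022)^(−4)] / 0.022 = 56340 × 3.789320 = 213,490.2898
PV₀ = 213,490.2898 / (1+0.022)^6 = 213,490.2898 / 1.139477 = 187,358.2201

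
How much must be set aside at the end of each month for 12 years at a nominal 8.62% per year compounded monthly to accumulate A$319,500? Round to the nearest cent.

A$1,272.90

i = 0.0862/12 = 0.00718333 per month; n = 12·12 = 144.
FV-annuity factor = 251.002442; PMT = 319500 / 251.002442 = 1,272.8960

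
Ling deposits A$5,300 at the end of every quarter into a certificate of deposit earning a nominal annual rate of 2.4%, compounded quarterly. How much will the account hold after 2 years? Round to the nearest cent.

With 4 periods per year: i = 0.006, n = 8.
FV = PMT · [(1+i)^n − 1] / i = 5300 · 8.170031 = 43,301.1653

A$43,301.17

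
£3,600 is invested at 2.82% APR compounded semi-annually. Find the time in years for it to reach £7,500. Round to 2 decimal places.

Periodic rate i = 0.0282/2 = 0.0141.
n = ln(7500/3600) / ln(1+0.0141) = ln(2.08333) / 0.014002 = 52.4207 half-years
= 52.4207/2 years

26.21 years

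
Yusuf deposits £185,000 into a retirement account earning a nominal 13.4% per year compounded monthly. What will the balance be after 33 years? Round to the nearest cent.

i = 0.134/12 = 0.0111667 per month; n = 33·12 = 396.
185,000 × (1+0.0111667)^396 = 185,000 × 81.246909 = 15,030,678.1125

£15,030,678.11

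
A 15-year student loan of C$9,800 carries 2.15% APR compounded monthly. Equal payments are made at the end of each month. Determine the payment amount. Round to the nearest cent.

With 12 periods per year: i = 0.00179167, n = 180.
PMT = 9800 / ( [1 − (1+0.00179167)^(−180)] / 0.00179167 ) = 9800 / 153.742338 = 63.7430

C$63.74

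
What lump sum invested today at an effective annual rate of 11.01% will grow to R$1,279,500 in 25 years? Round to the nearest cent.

PV = 1,279,500 / (1 + 0.1101)^25 = 1,279,500 / 13.616095 = 93,969.6748

R$93,969.67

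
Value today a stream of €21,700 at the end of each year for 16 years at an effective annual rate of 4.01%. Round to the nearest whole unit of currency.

€252,668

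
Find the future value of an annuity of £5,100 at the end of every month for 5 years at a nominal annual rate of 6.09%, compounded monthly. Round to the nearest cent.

£356,651.39

Periodic rate i = 0.0609/12 = 0.005075; n = 5 × 12 = 60 periods.
Accumulation factor s(60|0.005075) = 69.931644; FV = 5100 × 69.931644 = 356,651.3866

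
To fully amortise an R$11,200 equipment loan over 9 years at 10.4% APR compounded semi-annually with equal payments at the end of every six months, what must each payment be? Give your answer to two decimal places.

R$973.15

Periodic rate i = 0.104/2 = 0.052; n = 9 × 2 = 18 periods.
Annuity-PV factor = 11.509062; PMT = 11200 / 11.509062 = 973.1462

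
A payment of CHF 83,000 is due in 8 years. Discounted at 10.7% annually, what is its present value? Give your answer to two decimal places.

CHF 36,804.18

PV = 83,000 / (1 + 0.107)^8 = 83,000 / 2.255179 = 36,804.1782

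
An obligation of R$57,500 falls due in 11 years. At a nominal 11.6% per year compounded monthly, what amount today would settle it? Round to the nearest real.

With 12 periods per year: i = 0.00966667, n = 132.
PV = FV·(1+i)^(−n) = 57,500 × 0.280868 = 16,149.8833

R$16,150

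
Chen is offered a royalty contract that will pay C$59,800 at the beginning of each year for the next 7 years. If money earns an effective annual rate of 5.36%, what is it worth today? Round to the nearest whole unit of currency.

C$359,863

PV = PMT · [1 − (1+i)^(−n)] / i × (1+i) = 59800 · 6.017776 = 359,862.9927
(annuity-due: payments at period start, so ×(1+i).)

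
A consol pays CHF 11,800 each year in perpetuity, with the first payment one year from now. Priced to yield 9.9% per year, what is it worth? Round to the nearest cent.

PV = PMT / i = 11800 / 0.099 = 119,191.9192

CHF 119,191.92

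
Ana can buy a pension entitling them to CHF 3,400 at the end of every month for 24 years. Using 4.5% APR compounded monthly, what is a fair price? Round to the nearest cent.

Periodic rate i = 0.045/12 = 0.00375; n = 24 × 12 = 288 periods.
Annuity factor a(288|0.00375) = 175.924751; PV = 3400 × 175.924751 = 598,144.1518

CHF 598,144.15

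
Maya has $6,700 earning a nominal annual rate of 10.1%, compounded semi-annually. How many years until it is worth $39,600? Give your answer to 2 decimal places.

18.03 years

Periodic rate i = 0.101/2 = 0.0505.
n = ln(39600/6700) / ln(1+0.0505) = ln(5.91045) / 0.049266 = 36.0637 half-years
= 36.0637/2 years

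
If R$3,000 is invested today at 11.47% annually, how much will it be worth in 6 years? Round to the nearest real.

FV = 3,000 × (1 + 0.1147)^6 = 5,755.3172

R$5,755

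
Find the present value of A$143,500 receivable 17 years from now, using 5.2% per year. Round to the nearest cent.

A$60,615.59

Discount factor = (1+0.052)^(−17) = 0.422408; PV = 143,500 × 0.422408 = 60,615.5882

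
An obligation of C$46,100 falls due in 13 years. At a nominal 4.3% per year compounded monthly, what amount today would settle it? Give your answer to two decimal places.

With 12 periods per year: i = 0.00358333, n = 156.
PV = FV·(1+i)^(−n) = 46,100 × 0.572352 = 26,385.4337

C$26,385.43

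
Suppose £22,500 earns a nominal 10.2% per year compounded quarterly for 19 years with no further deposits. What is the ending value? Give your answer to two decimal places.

With 4 periods per year: i = 0.0255, n = 76.
FV = PV·(1+i)^n = 22,500 × 6.778140 = 152,508.1439

£152,508.14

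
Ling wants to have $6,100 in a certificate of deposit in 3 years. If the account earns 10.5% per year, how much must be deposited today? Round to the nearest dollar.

PV = FV·(1+i)^(−n) = 6,100 × 0.741162 = 4,521.0884

$4,521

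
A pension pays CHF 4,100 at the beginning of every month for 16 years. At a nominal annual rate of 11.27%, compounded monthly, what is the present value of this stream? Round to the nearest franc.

With 12 periods per year: i = 0.00939167, n = 192.
PV = PMT · [1 − (1+i)^(−n)] / i × (1+i) = 4100 · 89.618594 = 367,436.2362
(Beginning-of-period payments → annuity-due factor ×(1+i).)

CHF 367,436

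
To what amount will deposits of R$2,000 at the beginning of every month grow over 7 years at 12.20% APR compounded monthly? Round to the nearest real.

R$266,071

With 12 periods per year: i = 0.0101667, n = 84.
FV = 2000 × [(1+0.0101667)^84 − 1] / 0.0101667 × (1+i) = 2000 × 133.035679 = 266,071.3573
(Beginning-of-period payments → annuity-due factor ×(1+i).)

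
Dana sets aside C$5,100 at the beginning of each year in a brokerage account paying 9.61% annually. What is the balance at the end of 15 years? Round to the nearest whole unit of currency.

FV = 5100 × [(1+0.0961)^15 − 1] / 0.0961 × (1+i) = 5100 × 33.767227 = 172,212.8582
(Beginning-of-period payments → annuity-due factor ×(1+i).)

C$172,213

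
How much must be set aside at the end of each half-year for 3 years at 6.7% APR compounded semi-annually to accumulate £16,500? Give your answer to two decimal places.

i = 0.067/2 = 0.0335 per half-year; n = 3·2 = 6.
FV-annuity factor = 6.525517; PMT = 16500 / 6.525517 = 2,528.5355

£2,528.54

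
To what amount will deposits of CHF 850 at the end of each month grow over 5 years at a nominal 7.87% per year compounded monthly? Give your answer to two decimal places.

CHF 62,244.15

With 12 periods per year: i = 0.00655833, n = 60.
FV = PMT · [(1+i)^n − 1] / i = 850 · 73.228410 = 62,244.1482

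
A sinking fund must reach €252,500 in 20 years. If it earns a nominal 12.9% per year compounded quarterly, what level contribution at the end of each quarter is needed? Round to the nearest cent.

With 4 periods per year: i = 0.03225, n = 80.
FV-annuity factor = 361.873771; PMT = 252500 / 361.873771 = 697.7571

€697.76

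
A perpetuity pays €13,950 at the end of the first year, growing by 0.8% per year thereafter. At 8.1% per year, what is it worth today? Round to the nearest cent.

PV = PMT / (i − g) = 13950 / (0.081 − 0.008) = 13950 / 0.073000 = 191,095.8904

€191,095.89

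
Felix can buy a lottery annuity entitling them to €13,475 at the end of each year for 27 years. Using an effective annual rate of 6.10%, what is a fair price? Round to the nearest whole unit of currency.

€176,245

Annuity factor a(27|0.061) = 13.079425; PV = 13475 × 13.079425 = 176,245.2533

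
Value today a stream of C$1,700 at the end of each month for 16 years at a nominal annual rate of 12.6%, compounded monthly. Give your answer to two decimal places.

i = 0.126/12 = 0.0105 per month; n = 16·12 = 192.
PV = 1700 × [1 − (1+0.0105)^(−192)] / 0.0105 = 1700 × 82.419581 = 140,113.2885

C$140,113.29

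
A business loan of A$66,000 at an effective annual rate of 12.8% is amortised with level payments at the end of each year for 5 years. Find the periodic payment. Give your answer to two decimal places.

A$18,673.27

PMT = 66000 / ( [1 − (1+0.128)^(−5)] / 0.128 ) = 66000 / 3.534463 = 18,673.2749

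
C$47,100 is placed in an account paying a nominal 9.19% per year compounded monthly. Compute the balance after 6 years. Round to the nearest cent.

C$81,579.04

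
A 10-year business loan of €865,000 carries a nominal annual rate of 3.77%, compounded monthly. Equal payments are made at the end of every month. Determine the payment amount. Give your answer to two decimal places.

Periodic rate i = 0.0377/12 = 0.00314167; n = 10 × 12 = 120 periods.
PMT = 865000 / ( [1 − (1+0.00314167)^(−120)] / 0.00314167 ) = 865000 / 99.844600 = 8,663.4630

€8,663.46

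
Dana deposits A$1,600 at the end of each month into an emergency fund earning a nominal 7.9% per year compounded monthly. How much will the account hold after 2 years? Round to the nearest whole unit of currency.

A$41,453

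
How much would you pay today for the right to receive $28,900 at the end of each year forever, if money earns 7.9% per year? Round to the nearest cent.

PV = PMT / i = 28900 / 0.079 = 365,822.7848

$365,822.78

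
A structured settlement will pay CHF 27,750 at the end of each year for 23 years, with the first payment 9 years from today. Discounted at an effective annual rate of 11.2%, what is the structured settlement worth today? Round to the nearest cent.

Value one period before first payment (t=8): 27750 × [1 − (1+0.112)^(−23)] / 0.112 = 27750 × 8.151659 = 226,208.5471
Discount back 8 years: 226,208.5471 × (1+0.112)^(−8) = 226,208.5471 × 0.427722 = 96,754.3974

CHF 96,754.40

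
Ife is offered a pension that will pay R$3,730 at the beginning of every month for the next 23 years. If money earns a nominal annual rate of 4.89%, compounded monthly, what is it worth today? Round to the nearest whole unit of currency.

R$619,918

i = 0.0489/12 = 0.004075 per month; n = 23·12 = 276.
Annuity factor a(276|0.004075) × (1+i) = 166.197722; PV = 3730 × 166.197722 = 619,917.5024
(Beginning-of-period payments → annuity-due factor ×(1+i).)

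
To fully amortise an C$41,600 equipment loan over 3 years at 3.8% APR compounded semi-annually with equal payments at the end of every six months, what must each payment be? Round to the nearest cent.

C$7,401.63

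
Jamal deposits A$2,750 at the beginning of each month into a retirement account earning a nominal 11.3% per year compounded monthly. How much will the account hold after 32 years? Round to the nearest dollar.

A$10,483,927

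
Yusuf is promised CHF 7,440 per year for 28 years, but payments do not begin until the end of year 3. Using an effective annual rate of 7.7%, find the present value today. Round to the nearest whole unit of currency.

PV at t=2 (ordinary 28-year annuity): 7440 × a(28|0.077) = 7440 × 11.359706 = 84,516.2100
PV₀ = 84,516.2100 / (1+0.077)^2 = 84,516.2100 / 1.159929 = 72,863.2615

CHF 72,863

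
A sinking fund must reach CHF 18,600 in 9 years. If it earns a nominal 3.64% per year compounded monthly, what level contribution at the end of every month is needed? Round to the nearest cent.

Periodic rate i = 0.0364/12 = 0.00303333; n = 9 × 12 = 108 periods.
PMT = 18600 / ( [(1+0.00303333)^108 − 1] / 0.00303333 ) = 18600 / 127.564586 = 145.8085

CHF 145.81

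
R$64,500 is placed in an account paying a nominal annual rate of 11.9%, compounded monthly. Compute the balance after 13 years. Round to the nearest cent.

i = 0.119/12 = 0.00991667 per month; n = 13·12 = 156.
64,500 × (1+0.00991667)^156 = 64,500 × 4.661698 = 300,679.5317

R$300,679.53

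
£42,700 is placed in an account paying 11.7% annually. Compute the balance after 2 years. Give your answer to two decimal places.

FV = 42,700 × (1 + 0.117)^2 = 53,276.3203

£53,276.32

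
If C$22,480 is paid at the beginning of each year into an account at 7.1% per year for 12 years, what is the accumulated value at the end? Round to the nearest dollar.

C$433,227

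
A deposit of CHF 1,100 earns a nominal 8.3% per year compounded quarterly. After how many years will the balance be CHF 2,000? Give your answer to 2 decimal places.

Periodic rate i = 0.083/4 = 0.02075.
(1+i)^n = 2000/1100 = 1.81818, so n = ln 1.81818 / ln 1.02075 = 29.1093 quarters
= 29.1093/4 years

7.28 years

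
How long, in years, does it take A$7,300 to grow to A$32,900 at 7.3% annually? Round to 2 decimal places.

n = ln(32900/7300) / ln(1+0.073) = ln(4.50685) / 0.070458 = 21.3686 years

21.37 years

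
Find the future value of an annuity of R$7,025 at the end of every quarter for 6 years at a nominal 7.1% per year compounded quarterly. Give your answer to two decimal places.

R$207,944.06

With 4 periods per year: i = 0.01775, n = 24.
FV = 7025 × [(1+0.01775)^24 − 1] / 0.01775 = 7025 × 29.600578 = 207,944.0635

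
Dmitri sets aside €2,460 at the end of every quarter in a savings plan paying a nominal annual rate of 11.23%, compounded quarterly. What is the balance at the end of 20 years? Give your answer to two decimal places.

Periodic rate i = 0.1123/4 = 0.028075; n = 20 × 4 = 80 periods.
FV = 2460 × [(1+0.028075)^80 − 1] / 0.028075 = 2460 × 290.716462 = 715,162.4973

€715,162.50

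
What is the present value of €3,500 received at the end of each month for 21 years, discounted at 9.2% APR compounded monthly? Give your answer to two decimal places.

€389,901.75

With 12 periods per year: i = 0.00766667, n = 252.
PV = PMT · [1 − (1+i)^(−n)] / i = 3500 · 111.400500 = 389,901.7491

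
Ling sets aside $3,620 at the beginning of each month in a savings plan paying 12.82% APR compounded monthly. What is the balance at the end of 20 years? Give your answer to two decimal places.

$4,045,284.32

i = 0.1282/12 = 0.0106833 per month; n = 20·12 = 240.
Accumulation factor s(240|0.0106833) × (1+i) = 1117.481857; FV = 3620 × 1117.481857 = 4,045,284.3213
(annuity-due: payments at period start, so ×(1+i).)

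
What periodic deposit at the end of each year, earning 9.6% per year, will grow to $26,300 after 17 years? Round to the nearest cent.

$673.11

FV-annuity factor = 39.072277; PMT = 26300 / 39.072277 = 673.1115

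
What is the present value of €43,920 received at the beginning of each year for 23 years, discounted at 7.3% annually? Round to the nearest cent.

€517,877.16

PV = PMT · [1 − (1+i)^(−n)] / i × (1+i) = 43920 · 11.791374 = 517,877.1576
Payments are at the start of each period, so multiply by (1+i).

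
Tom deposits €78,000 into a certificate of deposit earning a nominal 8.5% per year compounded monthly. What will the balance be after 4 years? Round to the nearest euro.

€109,455

Periodic rate i = 0.085/12 = 0.00708333; n = 4 × 12 = 48 periods.
FV = 78,000 × (1 + 0.00708333)^48 = 109,454.6509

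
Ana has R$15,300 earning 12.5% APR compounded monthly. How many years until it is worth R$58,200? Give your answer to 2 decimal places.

10.74 years

Periodic rate i = 0.125/12 = 0.0104167.
(1+i)^n = 58200/15300 = 3.80392, so n = ln 3.80392 / ln 1.01042 = 128.9260 months
= 128.9260/12 years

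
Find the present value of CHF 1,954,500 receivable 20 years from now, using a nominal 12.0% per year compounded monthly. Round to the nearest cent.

CHF 179,434.51

With 12 periods per year: i = 0.01, n = 240.
PV = FV·(1+i)^(−n) = 1,954,500 × 0.091806 = 179,434.5075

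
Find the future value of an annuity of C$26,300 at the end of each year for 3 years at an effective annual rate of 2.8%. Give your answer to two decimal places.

FV = PMT · [(1+i)^n − 1] / i = 26300 · 3.084784 = 81,129.8192

C$81,129.82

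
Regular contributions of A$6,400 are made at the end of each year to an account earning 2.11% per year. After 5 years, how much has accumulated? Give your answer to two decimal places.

A$33,379.20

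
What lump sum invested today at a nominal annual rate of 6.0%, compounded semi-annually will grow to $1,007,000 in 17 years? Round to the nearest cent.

$368,607.21

i = 0.06/2 = 0.03 per half-year; n = 17·2 = 34.
PV = FV·(1+i)^(−n) = 1,007,000 × 0.366045 = 368,607.2140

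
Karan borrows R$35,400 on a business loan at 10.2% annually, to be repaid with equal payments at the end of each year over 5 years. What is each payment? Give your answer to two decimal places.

R$9,386.19

PMT = 35400 / ( [1 − (1+0.102)^(−5)] / 0.102 ) = 35400 / 3.771498 = 9,386.1918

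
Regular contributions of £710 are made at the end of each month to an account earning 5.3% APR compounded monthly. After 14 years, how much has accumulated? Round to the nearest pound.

£176,300

i = 0.053/12 = 0.00441667 per month; n = 14·12 = 168.
Accumulation factor s(168|0.00441667) = 248.310168; FV = 710 × 248.310168 = 176,300.2190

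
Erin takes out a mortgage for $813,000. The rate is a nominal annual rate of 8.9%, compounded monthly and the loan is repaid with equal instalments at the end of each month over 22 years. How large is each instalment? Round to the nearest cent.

$7,029.02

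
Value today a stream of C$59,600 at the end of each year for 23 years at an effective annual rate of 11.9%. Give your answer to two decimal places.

PV = PMT · [1 − (1+i)^(−n)] / i = 59600 · 7.770424 = 463,117.2419

C$463,117.24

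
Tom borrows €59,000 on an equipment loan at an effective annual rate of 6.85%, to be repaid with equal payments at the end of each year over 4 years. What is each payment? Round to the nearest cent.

Annuity-PV factor = 3.398713; PMT = 59000 / 3.398713 = 17,359.5126

€17,359.51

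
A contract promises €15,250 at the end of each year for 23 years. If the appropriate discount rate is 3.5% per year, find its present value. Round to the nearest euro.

€238,211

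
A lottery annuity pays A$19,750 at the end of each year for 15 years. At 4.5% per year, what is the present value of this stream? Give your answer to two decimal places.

PV = PMT · [1 − (1+i)^(−n)] / i = 19750 · 10.739546 = 212,106.0281

A$212,106.03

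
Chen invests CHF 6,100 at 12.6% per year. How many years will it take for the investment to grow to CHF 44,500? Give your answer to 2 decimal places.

n = ln(44500/6100) / ln(1+0.126) = ln(7.29508) / 0.118672 = 16.7454 years

16.75 years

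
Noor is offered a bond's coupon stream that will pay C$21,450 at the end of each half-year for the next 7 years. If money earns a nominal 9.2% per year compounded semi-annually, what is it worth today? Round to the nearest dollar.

i = 0.092/2 = 0.046 per half-year; n = 7·2 = 14.
PV = PMT · [1 − (1+i)^(−n)] / i = 21450 · 10.156730 = 217,861.8532

C$217,862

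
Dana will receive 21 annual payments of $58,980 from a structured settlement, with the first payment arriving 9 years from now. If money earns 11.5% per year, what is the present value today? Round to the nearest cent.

$192,859.01

PV at t=8 (ordinary 21-year annuity): 58980 × a(21|0.115) = 58980 × 7.811494 = 460,721.9187
Discount back 8 years: 460,721.9187 × (1+0.115)^(−8) = 460,721.9187 × 0.418602 = 192,859.0109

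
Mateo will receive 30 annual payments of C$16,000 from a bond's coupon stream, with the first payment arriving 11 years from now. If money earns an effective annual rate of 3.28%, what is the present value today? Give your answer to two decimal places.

PV at t=10 (ordinary 30-year annuity): 16000 × a(30|0.0328) = 16000 × 18.909652 = 302,554.4325
Discount back 10 years: 302,554.4325 × (1+0.0328)^(−10) = 302,554.4325 × 0.724165 = 219,099.4197

C$219,099.42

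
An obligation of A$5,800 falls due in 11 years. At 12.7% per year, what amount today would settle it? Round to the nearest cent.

PV = FV·(1+i)^(−n) = 5,800 × 0.268434 = 1,556.9151

A$1,556.92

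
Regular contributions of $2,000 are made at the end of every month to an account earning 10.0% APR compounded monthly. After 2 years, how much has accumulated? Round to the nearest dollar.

$52,894

With 12 periods per year: i = 0.00833333, n = 24.
FV = PMT · [(1+i)^n − 1] / i = 2000 · 26.446915 = 52,893.8307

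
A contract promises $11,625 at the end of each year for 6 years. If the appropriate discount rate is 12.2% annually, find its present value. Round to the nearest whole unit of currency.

$47,526

PV = 11625 × [1 − (1+0.122)^(−6)] / 0.122 = 11625 × 4.088224 = 47,525.6017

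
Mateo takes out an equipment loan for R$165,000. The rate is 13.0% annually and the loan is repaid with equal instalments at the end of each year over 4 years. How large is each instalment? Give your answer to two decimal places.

Annuity-PV factor = 2.974471; PMT = 165000 / 2.974471 = 55,472.0426

R$55,472.04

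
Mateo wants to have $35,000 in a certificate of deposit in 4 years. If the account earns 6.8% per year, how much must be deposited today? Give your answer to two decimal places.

Discount factor = (1+0.068)^(−4) = 0.768626; PV = 35,000 × 0.768626 = 26,901.9049

$26,901.90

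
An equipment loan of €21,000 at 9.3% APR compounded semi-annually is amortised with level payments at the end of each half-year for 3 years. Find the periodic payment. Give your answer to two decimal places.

€4,091.17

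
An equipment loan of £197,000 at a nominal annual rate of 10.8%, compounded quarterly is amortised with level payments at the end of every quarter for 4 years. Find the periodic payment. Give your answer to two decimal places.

i = 0.108/4 = 0.027 per quarter; n = 4·4 = 16.
Annuity-PV factor = 12.854095; PMT = 197000 / 12.854095 = 15,325.8555

£15,325.86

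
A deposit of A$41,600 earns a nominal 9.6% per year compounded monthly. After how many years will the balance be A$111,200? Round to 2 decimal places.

10.28 years

Periodic rate i = 0.096/12 = 0.008.
n = ln(111200/41600) / ln(1+0.008) = ln(2.67308) / 0.007968 = 123.3947 months
= 123.3947/12 years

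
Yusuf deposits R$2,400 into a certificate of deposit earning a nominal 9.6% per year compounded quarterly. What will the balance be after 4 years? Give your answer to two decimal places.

R$3,507.60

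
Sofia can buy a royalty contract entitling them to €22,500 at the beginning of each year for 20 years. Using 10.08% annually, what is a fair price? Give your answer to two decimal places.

€209,717.64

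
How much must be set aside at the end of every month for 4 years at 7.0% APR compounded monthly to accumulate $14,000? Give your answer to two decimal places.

Periodic rate i = 0.07/12 = 0.00583333; n = 4 × 12 = 48 periods.
PMT = 14000 / ( [(1+0.00583333)^48 − 1] / 0.00583333 ) = 14000 / 55.209236 = 253.5808

$253.58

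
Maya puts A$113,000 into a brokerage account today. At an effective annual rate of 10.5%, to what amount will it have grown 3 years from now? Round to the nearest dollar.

FV = 113,000 × (1 + 0.105)^3 = 152,463.2866

A$152,463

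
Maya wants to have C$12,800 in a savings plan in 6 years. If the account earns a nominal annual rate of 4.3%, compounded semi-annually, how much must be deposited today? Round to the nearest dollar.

C$9,916

With 2 periods per year: i = 0.0215, n = 12.
PV = 12,800 / (1 + 0.0215)^12 = 12,800 / 1.290804 = 9,916.2968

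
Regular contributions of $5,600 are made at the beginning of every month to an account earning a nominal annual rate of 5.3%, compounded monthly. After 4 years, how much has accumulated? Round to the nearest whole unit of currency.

$300,005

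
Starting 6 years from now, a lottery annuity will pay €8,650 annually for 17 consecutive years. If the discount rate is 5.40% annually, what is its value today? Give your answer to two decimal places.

€72,780.70

PV at t=5 (ordinary 17-year annuity): 8650 × a(17|0.054) = 8650 × 10.944683 = 94,671.5101
PV₀ = 94,671.5101 / (1+0.054)^5 = 94,671.5101 / 1.300778 = 72,780.7036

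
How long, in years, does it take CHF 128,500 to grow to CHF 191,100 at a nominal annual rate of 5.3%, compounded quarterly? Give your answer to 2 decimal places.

Periodic rate i = 0.053/4 = 0.01325.
n = ln(191100/128500) / ln(1+0.01325) = ln(1.48716) / 0.013163 = 30.1503 quarters
= 30.1503/4 years

7.54 years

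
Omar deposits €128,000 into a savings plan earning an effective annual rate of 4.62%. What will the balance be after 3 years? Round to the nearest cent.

€146,573.05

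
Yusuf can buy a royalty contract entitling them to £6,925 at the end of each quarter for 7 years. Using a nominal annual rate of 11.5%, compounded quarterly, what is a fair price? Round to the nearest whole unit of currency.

With 4 periods per year: i = 0.02875, n = 28.
PV = 6925 × [1 − (1+0.02875)^(−28)] / 0.02875 = 6925 × 19.054142 = 131,949.9299

£131,950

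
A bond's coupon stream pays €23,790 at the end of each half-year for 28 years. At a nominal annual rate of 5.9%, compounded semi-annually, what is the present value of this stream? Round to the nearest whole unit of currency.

€648,135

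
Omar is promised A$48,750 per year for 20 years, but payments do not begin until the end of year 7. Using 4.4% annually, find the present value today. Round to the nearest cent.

A$494,027.84

Value one period before first payment (t=6): 48750 × [1 − (1+0.044)^(−20)] / 0.044 = 48750 × 13.121388 = 639,667.6871
Discount back 6 years: 639,667.6871 × (1+0.044)^(−6) = 639,667.6871 × 0.772320 = 494,027.8370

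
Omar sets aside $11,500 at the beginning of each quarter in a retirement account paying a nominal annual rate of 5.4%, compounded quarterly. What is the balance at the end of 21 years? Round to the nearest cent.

$1,799,721.20

With 4 periods per year: i = 0.0135, n = 84.
Accumulation factor s(84|0.0135) × (1+i) = 156.497495; FV = 11500 × 156.497495 = 1,799,721.1964
Payments are at the start of each period, so multiply by (1+i).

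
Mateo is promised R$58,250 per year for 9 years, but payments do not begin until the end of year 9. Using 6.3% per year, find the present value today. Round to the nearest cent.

PV at t=8 (ordinary 9-year annuity): 58250 × a(9|0.063) = 58250 × 6.713763 = 391,076.6696
PV₀ = 391,076.6696 / (1+0.063)^8 = 391,076.6696 / 1.630295 = 239,880.9676

R$239,880.97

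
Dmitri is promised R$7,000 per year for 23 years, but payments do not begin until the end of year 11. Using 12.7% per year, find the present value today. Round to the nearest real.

R$15,608

PV at t=10 (ordinary 23-year annuity): 7000 × a(23|0.127) = 7000 × 7.370577 = 51,594.0425
PV₀ = 51,594.0425 / (1+0.127)^10 = 51,594.0425 / 3.305515 = 15,608.4722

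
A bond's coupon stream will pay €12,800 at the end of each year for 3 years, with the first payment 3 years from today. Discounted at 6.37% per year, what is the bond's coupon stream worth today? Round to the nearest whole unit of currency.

€30,034

PV at t=2 (ordinary 3-year annuity): 12800 × a(3|0.0637) = 12800 × 2.654818 = 33,981.6755
Discount back 2 years: 33,981.6755 × (1+0.0637)^(−2) = 33,981.6755 × 0.883816 = 30,033.5362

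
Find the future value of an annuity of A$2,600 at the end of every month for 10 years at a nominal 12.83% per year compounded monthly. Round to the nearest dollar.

A$628,125

Periodic rate i = 0.1283/12 = 0.0106917; n = 10 × 12 = 120 periods.
FV = 2600 × [(1+0.0106917)^120 − 1] / 0.0106917 = 2600 × 241.586456 = 628,124.7867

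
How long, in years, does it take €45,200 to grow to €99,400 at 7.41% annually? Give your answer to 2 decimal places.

(1+i)^n = 99400/45200 = 2.19912, so n = ln 2.19912 / ln 1.0741 = 11.0244 years

11.02 years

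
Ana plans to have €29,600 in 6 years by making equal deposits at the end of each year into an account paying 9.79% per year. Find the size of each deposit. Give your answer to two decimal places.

PMT = 29600 / ( [(1+0.0979)^6 − 1] / 0.0979 ) = 29600 / 7.674823 = 3,856.7664

€3,856.77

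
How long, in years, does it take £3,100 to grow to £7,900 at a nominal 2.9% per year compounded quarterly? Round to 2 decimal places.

32.37 years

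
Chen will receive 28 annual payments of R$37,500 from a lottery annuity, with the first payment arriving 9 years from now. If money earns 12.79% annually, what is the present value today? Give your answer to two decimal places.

R$108,093.11

Value one period before first payment (t=8): 37500 × [1 − (1+0.1279)^(−28)] / 0.1279 = 37500 × 7.549732 = 283,114.9443
Discount back 8 years: 283,114.9443 × (1+0.1279)^(−8) = 283,114.9443 × 0.381799 = 108,093.1122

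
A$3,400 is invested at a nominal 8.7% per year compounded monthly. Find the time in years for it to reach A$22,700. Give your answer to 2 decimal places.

Periodic rate i = 0.087/12 = 0.00725.
n = ln(22700/3400) / ln(1+0.00725) = ln(6.67647) / 0.007224 = 262.8226 months
= 262.8226/12 years

21.90 years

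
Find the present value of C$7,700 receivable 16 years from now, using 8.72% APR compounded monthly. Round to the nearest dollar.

i = 0.0872/12 = 0.00726667 per month; n = 16·12 = 192.
Discount factor = (1+0.00726667)^(−192) = 0.249037; PV = 7,700 × 0.249037 = 1,917.5822

C$1,918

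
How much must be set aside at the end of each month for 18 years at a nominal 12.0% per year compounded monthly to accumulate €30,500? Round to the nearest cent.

€40.24

Periodic rate i = 0.12/12 = 0.01; n = 18 × 12 = 216 periods.
PMT = 30500 / ( [(1+0.01)^216 − 1] / 0.01 ) = 30500 / 757.860630 = 40.2449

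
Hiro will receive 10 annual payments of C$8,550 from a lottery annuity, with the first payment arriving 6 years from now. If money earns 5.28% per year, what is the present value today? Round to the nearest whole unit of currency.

PV at t=5 (ordinary 10-year annuity): 8550 × a(10|0.0528) = 8550 × 7.617807 = 65,132.2479
PV₀ = 65,132.2479 / (1+0.0528)^5 = 65,132.2479 / 1.293390 = 50,357.7927

C$50,358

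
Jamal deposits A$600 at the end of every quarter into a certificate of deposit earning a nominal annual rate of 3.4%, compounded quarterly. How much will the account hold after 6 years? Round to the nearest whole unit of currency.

With 4 periods per year: i = 0.0085, n = 24.
Accumulation factor s(24|0.0085) = 26.498988; FV = 600 × 26.498988 = 15,899.3926

A$15,899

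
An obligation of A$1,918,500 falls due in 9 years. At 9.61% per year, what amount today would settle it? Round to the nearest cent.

A$840,059.80

Discount factor = (1+0.0961)^(−9) = 0.437873; PV = 1,918,500 × 0.437873 = 840,059.8023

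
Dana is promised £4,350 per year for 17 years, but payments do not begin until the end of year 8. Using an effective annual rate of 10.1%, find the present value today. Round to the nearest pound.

£17,683

Value one period before first payment (t=7): 4350 × [1 − (1+0.101)^(−17)] / 0.101 = 4350 × 7.972159 = 34,678.8916
Discount back 7 years: 34,678.8916 × (1+0.101)^(−7) = 34,678.8916 × 0.509904 = 17,682.9197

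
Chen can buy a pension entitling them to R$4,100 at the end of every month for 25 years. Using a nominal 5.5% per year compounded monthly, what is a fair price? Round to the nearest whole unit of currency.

With 12 periods per year: i = 0.00458333, n = 300.
PV = 4100 × [1 − (1+0.00458333)^(−300)] / 0.00458333 = 4100 × 162.843245 = 667,657.3048

R$667,657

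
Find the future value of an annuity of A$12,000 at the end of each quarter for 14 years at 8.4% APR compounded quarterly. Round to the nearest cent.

A$1,258,370.94

Periodic rate i = 0.084/4 = 0.021; n = 14 × 4 = 56 periods.
Accumulation factor s(56|0.021) = 104.864245; FV = 12000 × 104.864245 = 1,258,370.9437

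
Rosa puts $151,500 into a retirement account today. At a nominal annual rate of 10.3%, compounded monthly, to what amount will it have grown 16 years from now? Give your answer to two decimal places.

With 12 periods per year: i = 0.00858333, n = 192.
FV = PV·(1+i)^n = 151,500 × 5.160160 = 781,764.2081

$781,764.21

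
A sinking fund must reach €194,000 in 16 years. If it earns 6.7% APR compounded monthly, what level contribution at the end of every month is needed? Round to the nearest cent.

i = 0.067/12 = 0.00558333 per month; n = 16·12 = 192.
FV-annuity factor = 342.540760; PMT = 194000 / 342.540760 = 566.3560

€566.36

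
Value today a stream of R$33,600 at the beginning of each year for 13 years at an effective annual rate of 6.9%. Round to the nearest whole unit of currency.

PV = 33600 × [1 − (1+0.069)^(−13)] / 0.069 × (1+i) = 33600 × 8.985190 = 301,902.3719
Payments are at the start of each period, so multiply by (1+i).

R$301,902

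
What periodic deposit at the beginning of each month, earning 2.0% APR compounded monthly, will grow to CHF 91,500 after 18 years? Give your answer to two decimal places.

Periodic rate i = 0.02/12 = 0.00166667; n = 18 × 12 = 216 periods.
PMT = 91500 / ( [(1+0.00166667)^216 − 1] / 0.00166667 × (1+i) ) = 91500 / 260.172874 = 351.6892

CHF 351.69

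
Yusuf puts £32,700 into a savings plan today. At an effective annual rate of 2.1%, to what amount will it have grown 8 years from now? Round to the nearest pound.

FV = PV·(1+i)^n = 32,700 × 1.180880 = 38,614.7911

£38,615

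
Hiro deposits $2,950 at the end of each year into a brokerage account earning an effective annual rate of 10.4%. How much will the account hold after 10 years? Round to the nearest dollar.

Accumulation factor s(10|0.104) = 16.246335; FV = 2950 × 16.246335 = 47,926.6875

$47,927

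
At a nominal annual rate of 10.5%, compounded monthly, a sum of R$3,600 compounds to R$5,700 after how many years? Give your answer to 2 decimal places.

4.40 years

Periodic rate i = 0.105/12 = 0.00875.
(1+i)^n = 5700/3600 = 1.58333, so n = ln 1.58333 / ln 1.00875 = 52.7474 months
= 52.7474/12 years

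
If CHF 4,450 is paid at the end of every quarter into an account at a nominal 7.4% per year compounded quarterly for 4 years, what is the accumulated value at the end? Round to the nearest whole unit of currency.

With 4 periods per year: i = 0.0185, n = 16.
Accumulation factor s(16|0.0185) = 18.423713; FV = 4450 × 18.423713 = 81,985.5230

CHF 81,986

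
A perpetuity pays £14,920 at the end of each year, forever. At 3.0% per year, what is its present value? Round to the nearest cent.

£497,333.33

PV = PMT / i = 14920 / 0.03 = 497,333.3333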